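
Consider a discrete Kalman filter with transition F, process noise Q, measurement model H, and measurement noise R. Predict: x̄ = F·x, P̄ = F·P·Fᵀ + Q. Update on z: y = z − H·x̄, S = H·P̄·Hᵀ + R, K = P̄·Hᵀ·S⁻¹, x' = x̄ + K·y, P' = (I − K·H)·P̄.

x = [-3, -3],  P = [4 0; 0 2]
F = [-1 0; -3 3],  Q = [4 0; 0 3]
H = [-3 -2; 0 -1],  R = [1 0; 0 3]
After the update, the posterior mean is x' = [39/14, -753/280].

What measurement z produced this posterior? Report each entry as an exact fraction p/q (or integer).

z = [-3, 3]

x̄ = F·x = [3, 0]
P̄ = F·P·Fᵀ + Q = [8 12; 12 57]
S = H·P̄·Hᵀ + R = [445 150; 150 60]
K = P̄·Hᵀ·S⁻¹ = [-9/35 31/70; -3/28 -191/280]
x' − x̄ = [-3/14, -753/280] = K·y
y = (KᵀK)⁻¹·Kᵀ·(x' − x̄) = [6, 3]
z = y + H·x̄ = [6, 3] + [-9, 0] = [-3, 3]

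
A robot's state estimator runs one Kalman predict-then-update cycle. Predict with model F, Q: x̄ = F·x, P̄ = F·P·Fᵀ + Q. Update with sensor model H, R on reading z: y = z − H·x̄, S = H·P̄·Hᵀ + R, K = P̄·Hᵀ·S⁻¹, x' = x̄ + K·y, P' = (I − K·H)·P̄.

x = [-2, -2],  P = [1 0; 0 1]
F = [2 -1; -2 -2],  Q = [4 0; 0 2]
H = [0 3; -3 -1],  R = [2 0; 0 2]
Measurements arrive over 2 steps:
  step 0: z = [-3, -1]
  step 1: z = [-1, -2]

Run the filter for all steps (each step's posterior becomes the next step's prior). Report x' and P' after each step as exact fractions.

step 0: x̄ = F·x = [-2, 8]
step 0: P̄ = F·P·Fᵀ + Q = [9 -2; -2 10]
step 0: y = z − H·x̄ = [-27, 1]
step 0: S = H·P̄·Hᵀ + R = [92 -12; -12 81]
step 0: K = P̄·Hᵀ·S⁻¹ = [-131/1218 -593/1827; 397/1218 -2/1827]
step 0: x' = x̄ + K·y = [73/126, -101/126]
step 0: P' = (I − K·H)·P̄ = [439/1827 -131/1827; -131/1827 397/1827]
step 1: x̄ = F·x = [247/126, 4/9]
step 1: P̄ = F·P·Fᵀ + Q = [9985/1827 -100/261; -100/261 850/261]
step 1: y = z − H·x̄ = [-7/3, 545/126]
step 1: S = H·P̄·Hᵀ + R = [908/29 -550/87; -550/87 95269/1827]
step 1: K = P̄·Hᵀ·S⁻¹ = [-147225/1454944 -232315/727472; 453225/1454944 -1925/727472]
step 1: x' = x̄ + K·y = [74123/90934, -26721/90934]
step 1: P' = (I − K·H)·P̄ = [171235/727472 -49075/727472; -49075/727472 151075/727472]

step 0: x' = [73/126, -101/126], P' = [439/1827 -131/1827; -131/1827 397/1827]
step 1: x' = [74123/90934, -26721/90934], P' = [171235/727472 -49075/727472; -49075/727472 151075/727472]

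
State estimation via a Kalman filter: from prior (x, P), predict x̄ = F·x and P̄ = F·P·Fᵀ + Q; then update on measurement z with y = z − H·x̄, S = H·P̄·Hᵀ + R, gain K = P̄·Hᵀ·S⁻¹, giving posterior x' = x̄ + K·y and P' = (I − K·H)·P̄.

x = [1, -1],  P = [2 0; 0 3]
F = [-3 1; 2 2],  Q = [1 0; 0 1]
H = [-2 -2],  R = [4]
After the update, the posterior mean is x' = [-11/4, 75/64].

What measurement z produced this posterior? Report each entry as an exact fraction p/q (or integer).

z = [3]

x̄ = F·x = [-4, 0]
P̄ = F·P·Fᵀ + Q = [22 -6; -6 21]
S = H·P̄·Hᵀ + R = [128]
K = P̄·Hᵀ·S⁻¹ = [-1/4; -15/64]
x' − x̄ = [5/4, 75/64] = K·y
y = (KᵀK)⁻¹·Kᵀ·(x' − x̄) = [-5]
z = y + H·x̄ = [-5] + [8] = [3]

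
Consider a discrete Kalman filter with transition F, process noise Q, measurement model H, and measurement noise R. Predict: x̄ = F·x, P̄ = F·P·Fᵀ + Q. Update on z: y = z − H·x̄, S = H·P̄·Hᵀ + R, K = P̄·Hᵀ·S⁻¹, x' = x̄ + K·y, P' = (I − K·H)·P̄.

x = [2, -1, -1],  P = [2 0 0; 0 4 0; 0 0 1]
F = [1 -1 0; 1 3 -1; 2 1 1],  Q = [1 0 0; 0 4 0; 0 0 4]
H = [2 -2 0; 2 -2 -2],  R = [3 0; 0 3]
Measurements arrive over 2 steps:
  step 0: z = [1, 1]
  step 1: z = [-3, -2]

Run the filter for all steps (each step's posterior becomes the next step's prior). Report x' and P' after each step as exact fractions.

step 0: x' = [2519/1361, 1606/1361, 396/1361], P' = [38307/17693 31626/17693 9588/17693; 31626/17693 37155/17693 -1857/17693; 9588/17693 -1857/17693 23313/17693]
step 1: x' = [59473185/208838317, 328131753/208838317, -21790472/208838317], P' = [241242767/208838317 198948809/208838317 63725550/208838317; 198948809/208838317 296299421/208838317 -66246882/208838317; 63725550/208838317 -66246882/208838317 270319578/208838317]

step 0: x̄ = F·x = [3, 0, 2]
step 0: P̄ = F·P·Fᵀ + Q = [7 -10 0; -10 43 15; 0 15 17]
step 0: y = z − H·x̄ = [-5, -1]
step 0: S = H·P̄·Hᵀ + R = [283 340; 340 471]
step 0: K = P̄·Hᵀ·S⁻¹ = [4454/17693 -1938/17693; -3686/17693 -2448/17693; 7630/17693 -7912/17693]
step 0: x' = x̄ + K·y = [2519/1361, 1606/1361, 396/1361]
step 0: P' = (I − K·H)·P̄ = [38307/17693 31626/17693 9588/17693; 31626/17693 37155/17693 -1857/17693; 9588/17693 -1857/17693 23313/17693]
step 1: x̄ = F·x = [913/1361, 6941/1361, 7040/1361]
step 1: P̄ = F·P·Fᵀ + Q = [29903/17693 -21351/17693 19278/17693; -21351/17693 648509/17693 372846/17693; 19278/17693 372846/17693 445610/17693]
step 1: y = z − H·x̄ = [7973/1361, 23414/1361]
step 1: S = H·P̄·Hᵀ + R = [2937535/17693 4298728/17693; 4298728/17693 7548519/17693]
step 1: K = P̄·Hᵀ·S⁻¹ = [28195972/208838317 -14287728/208838317; -64900408/208838317 -20735820/208838317; 86648288/208838317 -93564764/208838317]
step 1: x' = x̄ + K·y = [59473185/208838317, 328131753/208838317, -21790472/208838317]
step 1: P' = (I − K·H)·P̄ = [241242767/208838317 198948809/208838317 63725550/208838317; 198948809/208838317 296299421/208838317 -66246882/208838317; 63725550/208838317 -66246882/208838317 270319578/208838317]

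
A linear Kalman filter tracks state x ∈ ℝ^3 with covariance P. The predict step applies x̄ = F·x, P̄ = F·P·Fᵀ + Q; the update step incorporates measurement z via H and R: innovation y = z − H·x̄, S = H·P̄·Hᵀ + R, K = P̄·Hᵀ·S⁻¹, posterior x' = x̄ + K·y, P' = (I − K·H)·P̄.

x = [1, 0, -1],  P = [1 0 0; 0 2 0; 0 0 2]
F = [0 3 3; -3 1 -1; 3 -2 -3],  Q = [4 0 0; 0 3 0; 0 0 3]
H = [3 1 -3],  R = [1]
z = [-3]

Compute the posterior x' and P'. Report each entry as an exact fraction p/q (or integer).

x' = [1557/1301, -1640/1301, 2320/1301]
P' = [7940/1301 -7770/1301 5280/1301; -7770/1301 19447/1301 -1300/1301; 5280/1301 -1300/1301 4917/1301]

x̄ = F·x = [-3, -2, 6]
P̄ = F·P·Fᵀ + Q = [40 0 -30; 0 16 -7; -30 -7 38]
y = z − H·x̄ = [26]
S = H·P̄·Hᵀ + R = [1301]
K = P̄·Hᵀ·S⁻¹ = [210/1301; 37/1301; -211/1301]
x' = x̄ + K·y = [1557/1301, -1640/1301, 2320/1301]
P' = (I − K·H)·P̄ = [7940/1301 -7770/1301 5280/1301; -7770/1301 19447/1301 -1300/1301; 5280/1301 -1300/1301 4917/1301]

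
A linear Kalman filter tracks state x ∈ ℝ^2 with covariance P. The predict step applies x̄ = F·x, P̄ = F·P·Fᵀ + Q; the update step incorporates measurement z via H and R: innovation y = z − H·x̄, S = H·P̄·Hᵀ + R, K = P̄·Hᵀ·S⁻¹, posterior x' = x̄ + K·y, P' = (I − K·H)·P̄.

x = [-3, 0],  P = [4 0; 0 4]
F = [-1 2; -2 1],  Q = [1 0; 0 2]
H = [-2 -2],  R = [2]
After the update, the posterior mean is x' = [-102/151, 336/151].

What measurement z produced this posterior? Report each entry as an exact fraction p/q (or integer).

x̄ = F·x = [3, 6]
P̄ = F·P·Fᵀ + Q = [21 16; 16 22]
S = H·P̄·Hᵀ + R = [302]
K = P̄·Hᵀ·S⁻¹ = [-37/151; -38/151]
x' − x̄ = [-555/151, -570/151] = K·y
y = (KᵀK)⁻¹·Kᵀ·(x' − x̄) = [15]
z = y + H·x̄ = [15] + [-18] = [-3]

z = [-3]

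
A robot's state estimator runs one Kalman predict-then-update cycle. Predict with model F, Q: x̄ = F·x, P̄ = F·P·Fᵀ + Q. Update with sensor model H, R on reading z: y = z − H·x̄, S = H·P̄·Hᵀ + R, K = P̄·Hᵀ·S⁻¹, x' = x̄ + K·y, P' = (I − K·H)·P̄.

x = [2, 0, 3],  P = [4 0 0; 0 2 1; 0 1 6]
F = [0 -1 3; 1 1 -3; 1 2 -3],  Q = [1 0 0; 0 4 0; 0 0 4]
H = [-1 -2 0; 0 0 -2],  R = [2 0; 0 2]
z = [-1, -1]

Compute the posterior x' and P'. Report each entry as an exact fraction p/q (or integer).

x̄ = F·x = [9, -7, -7]
P̄ = F·P·Fᵀ + Q = [51 -50 -49; -50 58 53; -49 53 58]
y = z − H·x̄ = [-6, -15]
S = H·P̄·Hᵀ + R = [85 114; 114 234]
K = P̄·Hᵀ·S⁻¹ = [49/1149 1372/3447; -560/1149 -743/3447; -19/1149 -1681/3447]
x' = x̄ + K·y = [3187/1149, -968/1149, 476/1149]
P' = (I − K·H)·P̄ = [34138/3447 -17216/3447 -1372/3447; -17216/3447 10288/3447 743/3447; -1372/3447 743/3447 1681/3447]

x' = [3187/1149, -968/1149, 476/1149]
P' = [34138/3447 -17216/3447 -1372/3447; -17216/3447 10288/3447 743/3447; -1372/3447 743/3447 1681/3447]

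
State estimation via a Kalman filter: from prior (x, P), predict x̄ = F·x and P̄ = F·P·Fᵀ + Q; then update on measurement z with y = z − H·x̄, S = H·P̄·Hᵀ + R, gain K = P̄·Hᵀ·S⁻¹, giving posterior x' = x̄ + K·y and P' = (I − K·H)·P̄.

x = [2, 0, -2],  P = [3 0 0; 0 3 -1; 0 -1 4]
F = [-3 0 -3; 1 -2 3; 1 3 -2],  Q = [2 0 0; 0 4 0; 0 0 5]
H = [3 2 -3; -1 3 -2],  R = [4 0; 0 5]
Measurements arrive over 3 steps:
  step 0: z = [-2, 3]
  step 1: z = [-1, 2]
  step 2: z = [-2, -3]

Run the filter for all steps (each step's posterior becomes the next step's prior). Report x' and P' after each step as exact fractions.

step 0: x' = [-9912/9047, 5806/9047, 222/9047], P' = [161883/180940 21899/36188 184921/180940; 21899/36188 431241/253316 448495/253316; 184921/180940 448495/253316 3024869/1266580]
step 1: x' = [-3615486494/6396364451, 2932189946/6396364451, 530880225/6396364451], P' = [16969655590/19189093353 11454382732/19189093353 19213765358/19189093353; 11454382732/19189093353 32544217624/19189093353 33663303020/19189093353; 19213765358/19189093353 33663303020/19189093353 45042206146/19189093353]
step 2: x' = [648469257576139/2274148779719251, -1180766700339655/2274148779719251, 1374324551184767/2274148779719251], P' = [2010358221466114/2274148779719251 1357163473765452/2274148779719251 2276130996072786/2274148779719251; 1357163473765452/2274148779719251 3856759934057008/2274148779719251 3989121740085756/2274148779719251; 2276130996072786/2274148779719251 3989121740085756/2274148779719251 5336899821897246/2274148779719251]

step 0: x̄ = F·x = [0, -4, 6]
step 0: P̄ = F·P·Fᵀ + Q = [65 -51 24; -51 67 -52; 24 -52 63]
step 0: y = z − H·x̄ = [24, 27]
step 0: S = H·P̄·Hᵀ + R = [1004 832; 832 1951]
step 0: K = P̄·Hᵀ·S⁻¹ = [37469/180940 -10162/45235; -5781/253316 12172/63329; -176579/1266580 -30838/316645]
step 0: x' = x̄ + K·y = [-9912/9047, 5806/9047, 222/9047]
step 0: P' = (I − K·H)·P̄ = [161883/180940 21899/36188 184921/180940; 21899/36188 431241/253316 448495/253316; 184921/180940 448495/253316 3024869/1266580]
step 1: x̄ = F·x = [29070/9047, -20858/9047, 7062/9047]
step 1: P̄ = F·P·Fᵀ + Q = [15813914/316645 -7025772/316645 -2111862/316645; -7025772/316645 4959816/316645 314956/316645; -2111862/316645 314956/316645 2870676/316645]
step 1: y = z − H·x̄ = [-33355/9047, 123862/9047]
step 1: S = H·P̄·Hᵀ + R = [19884562/45235 -6771148/45235; -6771148/45235 103445899/316645]
step 1: K = P̄·Hᵀ·S⁻¹ = [4044109040/19189093353 -4206807622/19189093353; -384581404/19189093353 3770332820/19189093353; -2539679081/19189093353 -1661653718/19189093353]
step 1: x' = x̄ + K·y = [-3615486494/6396364451, 2932189946/6396364451, 530880225/6396364451]
step 1: P' = (I − K·H)·P̄ = [16969655590/19189093353 11454382732/19189093353 19213765358/19189093353; 11454382732/19189093353 32544217624/19189093353 33663303020/19189093353; 19213765358/19189093353 33663303020/19189093353 45042206146/19189093353]
step 2: x̄ = F·x = [9253818807/6396364451, -7887225711/6396364451, 4119322894/6396364451]
step 2: P̄ = F·P·Fᵀ + Q = [314110906258/6396364451 -138715963956/6396364451 -43024535196/6396364451; -138715963956/6396364451 294788179792/19189093353 6580733440/6396364451; -43024535196/6396364451 6580733440/6396364451 57964501425/6396364451]
step 2: y = z − H·x̄ = [-12421765219/6396364451, 21965048375/6396364451]
step 2: S = H·P̄·Hᵀ + R = [8394588894349/19189093353 -932457027464/6396364451; -932457027464/6396364451 2043544115261/6396364451]
step 2: K = P̄·Hᵀ·S⁻¹ = [479252155927722/2274148779719251 -498225958463066/2274148779719251; -45588732711724/2274148779719251 446974569646812/2274148779719251; -301015749325467/2274148779719251 -196513083922002/2274148779719251]
step 2: x' = x̄ + K·y = [648469257576139/2274148779719251, -1180766700339655/2274148779719251, 1374324551184767/2274148779719251]
step 2: P' = (I − K·H)·P̄ = [2010358221466114/2274148779719251 1357163473765452/2274148779719251 2276130996072786/2274148779719251; 1357163473765452/2274148779719251 3856759934057008/2274148779719251 3989121740085756/2274148779719251; 2276130996072786/2274148779719251 3989121740085756/2274148779719251 5336899821897246/2274148779719251]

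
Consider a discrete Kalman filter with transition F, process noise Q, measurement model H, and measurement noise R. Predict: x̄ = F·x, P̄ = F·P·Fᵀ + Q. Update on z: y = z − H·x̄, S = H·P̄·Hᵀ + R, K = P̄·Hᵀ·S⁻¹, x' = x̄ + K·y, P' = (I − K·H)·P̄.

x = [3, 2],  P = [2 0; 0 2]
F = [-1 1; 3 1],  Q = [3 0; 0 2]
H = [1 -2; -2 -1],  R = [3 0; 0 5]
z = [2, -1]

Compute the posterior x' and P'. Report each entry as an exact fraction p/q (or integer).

x' = [1241/1374, -169/687]
P' = [1093/1374 82/687; 82/687 446/687]

x̄ = F·x = [-1, 11]
P̄ = F·P·Fᵀ + Q = [7 -4; -4 22]
y = z − H·x̄ = [25, 8]
S = H·P̄·Hᵀ + R = [114 18; 18 39]
K = P̄·Hᵀ·S⁻¹ = [85/458 -235/687; -90/229 -122/687]
x' = x̄ + K·y = [1241/1374, -169/687]
P' = (I − K·H)·P̄ = [1093/1374 82/687; 82/687 446/687]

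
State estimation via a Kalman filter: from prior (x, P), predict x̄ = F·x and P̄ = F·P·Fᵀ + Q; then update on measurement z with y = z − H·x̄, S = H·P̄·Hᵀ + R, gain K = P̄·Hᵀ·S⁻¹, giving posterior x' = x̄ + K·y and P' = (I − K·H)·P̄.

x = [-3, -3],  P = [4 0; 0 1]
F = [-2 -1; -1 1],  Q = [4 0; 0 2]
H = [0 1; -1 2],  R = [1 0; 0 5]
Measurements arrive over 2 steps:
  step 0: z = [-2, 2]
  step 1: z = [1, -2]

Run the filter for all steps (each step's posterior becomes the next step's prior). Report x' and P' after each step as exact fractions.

step 0: x̄ = F·x = [9, 0]
step 0: P̄ = F·P·Fᵀ + Q = [21 7; 7 7]
step 0: y = z − H·x̄ = [-2, 11]
step 0: S = H·P̄·Hᵀ + R = [8 7; 7 26]
step 0: K = P̄·Hᵀ·S⁻¹ = [77/53 -35/53; 133/159 7/159]
step 0: x' = x̄ + K·y = [-62/53, -63/53]
step 0: P' = (I − K·H)·P̄ = [329/53 77/53; 77/53 133/159]
step 1: x̄ = F·x = [187/53, -1/53]
step 1: P̄ = F·P·Fᵀ + Q = [5641/159 1610/159; 1610/159 976/159]
step 1: y = z − H·x̄ = [54/53, 83/53]
step 1: S = H·P̄·Hᵀ + R = [1135/159 114/53; 114/53 1300/53]
step 1: K = P̄·Hᵀ·S⁻¹ = [22349/13552 -20745/27104; 5801/6776 171/13552]
step 1: x' = x̄ + K·y = [108685/27104, 11833/13552]
step 1: P' = (I − K·H)·P̄ = [193121/27104 22349/13552; 22349/13552 5801/6776]

step 0: x' = [-62/53, -63/53], P' = [329/53 77/53; 77/53 133/159]
step 1: x' = [108685/27104, 11833/13552], P' = [193121/27104 22349/13552; 22349/13552 5801/6776]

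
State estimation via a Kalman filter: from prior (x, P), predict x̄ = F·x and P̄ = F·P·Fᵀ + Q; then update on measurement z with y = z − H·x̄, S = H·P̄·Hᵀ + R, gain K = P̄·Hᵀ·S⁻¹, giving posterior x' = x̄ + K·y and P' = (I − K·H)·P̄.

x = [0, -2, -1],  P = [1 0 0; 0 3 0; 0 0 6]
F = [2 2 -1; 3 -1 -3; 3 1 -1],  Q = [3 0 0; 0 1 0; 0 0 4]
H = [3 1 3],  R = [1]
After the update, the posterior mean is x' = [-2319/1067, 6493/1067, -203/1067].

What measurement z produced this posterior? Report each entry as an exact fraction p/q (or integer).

z = [-1]

x̄ = F·x = [-3, 5, -1]
P̄ = F·P·Fᵀ + Q = [25 18 18; 18 67 24; 18 24 22]
S = H·P̄·Hᵀ + R = [1067]
K = P̄·Hᵀ·S⁻¹ = [147/1067; 193/1067; 144/1067]
x' − x̄ = [882/1067, 1158/1067, 864/1067] = K·y
y = (KᵀK)⁻¹·Kᵀ·(x' − x̄) = [6]
z = y + H·x̄ = [6] + [-7] = [-1]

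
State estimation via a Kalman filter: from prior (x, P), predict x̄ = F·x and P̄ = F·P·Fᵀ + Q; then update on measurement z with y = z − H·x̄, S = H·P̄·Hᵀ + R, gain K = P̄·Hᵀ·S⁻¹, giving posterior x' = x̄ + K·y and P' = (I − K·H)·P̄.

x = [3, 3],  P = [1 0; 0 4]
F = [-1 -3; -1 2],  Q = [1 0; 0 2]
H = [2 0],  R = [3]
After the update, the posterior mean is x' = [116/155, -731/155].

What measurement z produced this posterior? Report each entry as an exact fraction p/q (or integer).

z = [2]

x̄ = F·x = [-12, 3]
P̄ = F·P·Fᵀ + Q = [38 -23; -23 19]
S = H·P̄·Hᵀ + R = [155]
K = P̄·Hᵀ·S⁻¹ = [76/155; -46/155]
x' − x̄ = [1976/155, -1196/155] = K·y
y = (KᵀK)⁻¹·Kᵀ·(x' − x̄) = [26]
z = y + H·x̄ = [26] + [-24] = [2]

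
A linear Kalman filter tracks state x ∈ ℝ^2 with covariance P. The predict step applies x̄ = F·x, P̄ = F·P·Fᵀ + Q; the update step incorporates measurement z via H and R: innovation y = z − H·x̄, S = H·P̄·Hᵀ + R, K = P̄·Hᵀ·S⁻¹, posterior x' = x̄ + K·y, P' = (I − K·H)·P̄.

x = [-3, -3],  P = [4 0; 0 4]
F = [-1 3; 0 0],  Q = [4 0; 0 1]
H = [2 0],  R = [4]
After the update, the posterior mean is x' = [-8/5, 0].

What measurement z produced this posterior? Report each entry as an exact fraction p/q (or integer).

z = [-3]

x̄ = F·x = [-6, 0]
P̄ = F·P·Fᵀ + Q = [44 0; 0 1]
S = H·P̄·Hᵀ + R = [180]
K = P̄·Hᵀ·S⁻¹ = [22/45; 0]
x' − x̄ = [22/5, 0] = K·y
y = (KᵀK)⁻¹·Kᵀ·(x' − x̄) = [9]
z = y + H·x̄ = [9] + [-12] = [-3]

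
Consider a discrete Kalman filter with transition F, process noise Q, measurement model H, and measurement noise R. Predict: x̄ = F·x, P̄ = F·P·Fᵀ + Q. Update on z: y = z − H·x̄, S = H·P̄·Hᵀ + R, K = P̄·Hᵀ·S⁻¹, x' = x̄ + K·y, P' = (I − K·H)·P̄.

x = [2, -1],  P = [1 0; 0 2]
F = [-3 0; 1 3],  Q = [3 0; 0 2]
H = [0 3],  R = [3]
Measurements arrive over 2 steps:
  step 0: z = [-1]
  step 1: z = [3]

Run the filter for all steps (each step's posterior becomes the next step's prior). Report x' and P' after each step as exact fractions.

step 0: x̄ = F·x = [-6, -1]
step 0: P̄ = F·P·Fᵀ + Q = [12 -3; -3 21]
step 0: y = z − H·x̄ = [2]
step 0: S = H·P̄·Hᵀ + R = [192]
step 0: K = P̄·Hᵀ·S⁻¹ = [-3/64; 21/64]
step 0: x' = x̄ + K·y = [-195/32, -11/32]
step 0: P' = (I − K·H)·P̄ = [741/64 -3/64; -3/64 21/64]
step 1: x̄ = F·x = [585/32, -57/8]
step 1: P̄ = F·P·Fᵀ + Q = [6861/64 -549/16; -549/16 65/4]
step 1: y = z − H·x̄ = [195/8]
step 1: S = H·P̄·Hᵀ + R = [597/4]
step 1: K = P̄·Hᵀ·S⁻¹ = [-549/796; 65/199]
step 1: x' = x̄ + K·y = [585/398, 333/398]
step 1: P' = (I − K·H)·P̄ = [28821/796 -549/796; -549/796 65/199]

step 0: x' = [-195/32, -11/32], P' = [741/64 -3/64; -3/64 21/64]
step 1: x' = [585/398, 333/398], P' = [28821/796 -549/796; -549/796 65/199]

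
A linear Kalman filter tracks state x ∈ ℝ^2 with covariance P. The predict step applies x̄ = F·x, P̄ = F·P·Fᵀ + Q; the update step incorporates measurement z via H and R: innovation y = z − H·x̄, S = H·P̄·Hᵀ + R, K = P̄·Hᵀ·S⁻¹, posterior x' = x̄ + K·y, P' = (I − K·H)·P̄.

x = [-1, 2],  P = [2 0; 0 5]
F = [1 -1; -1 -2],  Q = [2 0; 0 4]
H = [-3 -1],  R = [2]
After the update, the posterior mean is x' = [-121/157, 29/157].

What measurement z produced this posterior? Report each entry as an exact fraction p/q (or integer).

z = [2]

x̄ = F·x = [-3, -3]
P̄ = F·P·Fᵀ + Q = [9 8; 8 26]
S = H·P̄·Hᵀ + R = [157]
K = P̄·Hᵀ·S⁻¹ = [-35/157; -50/157]
x' − x̄ = [350/157, 500/157] = K·y
y = (KᵀK)⁻¹·Kᵀ·(x' − x̄) = [-10]
z = y + H·x̄ = [-10] + [12] = [2]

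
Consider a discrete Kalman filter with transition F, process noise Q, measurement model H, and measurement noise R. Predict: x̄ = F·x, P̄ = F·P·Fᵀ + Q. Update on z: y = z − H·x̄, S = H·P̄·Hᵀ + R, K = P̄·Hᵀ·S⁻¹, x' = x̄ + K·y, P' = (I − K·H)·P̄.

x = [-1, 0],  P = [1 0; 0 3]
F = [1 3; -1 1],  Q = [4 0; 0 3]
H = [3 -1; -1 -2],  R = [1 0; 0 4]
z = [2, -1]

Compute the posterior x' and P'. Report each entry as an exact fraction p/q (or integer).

x̄ = F·x = [-1, 1]
P̄ = F·P·Fᵀ + Q = [32 8; 8 7]
y = z − H·x̄ = [6, 0]
S = H·P̄·Hᵀ + R = [248 -122; -122 96]
K = P̄·Hᵀ·S⁻¹ = [648/2231 -292/2231; -263/2231 -1691/4462]
x' = x̄ + K·y = [1657/2231, 653/2231]
P' = (I − K·H)·P̄ = [352/2231 408/2231; 408/2231 1487/2231]

x' = [1657/2231, 653/2231]
P' = [352/2231 408/2231; 408/2231 1487/2231]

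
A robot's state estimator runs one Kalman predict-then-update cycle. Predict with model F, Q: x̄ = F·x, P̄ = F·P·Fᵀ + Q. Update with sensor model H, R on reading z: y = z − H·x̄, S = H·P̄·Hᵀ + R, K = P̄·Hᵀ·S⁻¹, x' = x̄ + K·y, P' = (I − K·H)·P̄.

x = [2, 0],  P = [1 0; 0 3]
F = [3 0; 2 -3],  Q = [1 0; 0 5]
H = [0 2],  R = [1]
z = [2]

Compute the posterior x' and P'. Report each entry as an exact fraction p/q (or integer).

x' = [798/145, 148/145]
P' = [1306/145 6/145; 6/145 36/145]

x̄ = F·x = [6, 4]
P̄ = F·P·Fᵀ + Q = [10 6; 6 36]
y = z − H·x̄ = [-6]
S = H·P̄·Hᵀ + R = [145]
K = P̄·Hᵀ·S⁻¹ = [12/145; 72/145]
x' = x̄ + K·y = [798/145, 148/145]
P' = (I − K·H)·P̄ = [1306/145 6/145; 6/145 36/145]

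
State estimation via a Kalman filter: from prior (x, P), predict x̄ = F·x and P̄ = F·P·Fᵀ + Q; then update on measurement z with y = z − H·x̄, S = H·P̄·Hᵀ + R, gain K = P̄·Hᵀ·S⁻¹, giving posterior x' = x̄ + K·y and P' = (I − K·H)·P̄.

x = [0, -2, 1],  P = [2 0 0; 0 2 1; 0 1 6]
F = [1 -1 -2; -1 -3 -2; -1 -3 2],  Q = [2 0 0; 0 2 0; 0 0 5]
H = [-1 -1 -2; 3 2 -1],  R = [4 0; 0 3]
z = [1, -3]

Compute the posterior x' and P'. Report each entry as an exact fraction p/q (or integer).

x' = [-19437/52742, -43303/52742, 8216/26371]
P' = [47903/26371 -61805/26371 6590/26371; -61805/26371 95965/26371 -6181/26371; 6590/26371 -6181/26371 40673/52742]

x̄ = F·x = [0, 4, 8]
P̄ = F·P·Fᵀ + Q = [34 36 -16; 36 58 -4; -16 -4 37]
y = z − H·x̄ = [21, -3]
S = H·P̄·Hᵀ + R = [236 -232; -232 1122]
K = P̄·Hᵀ·S⁻¹ = [361/52742 4503/26371; -10899/52742 4232/26371; -20541/52742 -8619/52742]
x' = x̄ + K·y = [-19437/52742, -43303/52742, 8216/26371]
P' = (I − K·H)·P̄ = [47903/26371 -61805/26371 6590/26371; -61805/26371 95965/26371 -6181/26371; 6590/26371 -6181/26371 40673/52742]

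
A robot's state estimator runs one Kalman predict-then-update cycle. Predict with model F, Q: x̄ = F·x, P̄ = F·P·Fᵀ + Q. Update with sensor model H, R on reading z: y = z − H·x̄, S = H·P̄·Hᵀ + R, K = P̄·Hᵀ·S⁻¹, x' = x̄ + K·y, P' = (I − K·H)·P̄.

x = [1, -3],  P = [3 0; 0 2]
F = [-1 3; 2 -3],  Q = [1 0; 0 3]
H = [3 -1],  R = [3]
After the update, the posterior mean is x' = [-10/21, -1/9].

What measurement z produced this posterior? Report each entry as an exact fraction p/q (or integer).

z = [-1]

x̄ = F·x = [-10, 11]
P̄ = F·P·Fᵀ + Q = [22 -24; -24 33]
S = H·P̄·Hᵀ + R = [378]
K = P̄·Hᵀ·S⁻¹ = [5/21; -5/18]
x' − x̄ = [200/21, -100/9] = K·y
y = (KᵀK)⁻¹·Kᵀ·(x' − x̄) = [40]
z = y + H·x̄ = [40] + [-41] = [-1]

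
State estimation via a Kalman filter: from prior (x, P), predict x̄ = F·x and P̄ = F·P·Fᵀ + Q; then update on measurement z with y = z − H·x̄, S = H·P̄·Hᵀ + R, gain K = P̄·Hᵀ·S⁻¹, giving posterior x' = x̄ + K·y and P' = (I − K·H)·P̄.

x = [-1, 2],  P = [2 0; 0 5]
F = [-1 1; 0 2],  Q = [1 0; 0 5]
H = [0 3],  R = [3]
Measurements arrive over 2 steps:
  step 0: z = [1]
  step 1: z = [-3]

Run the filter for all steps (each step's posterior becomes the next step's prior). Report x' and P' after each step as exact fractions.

step 0: x̄ = F·x = [3, 4]
step 0: P̄ = F·P·Fᵀ + Q = [8 10; 10 25]
step 0: y = z − H·x̄ = [-11]
step 0: S = H·P̄·Hᵀ + R = [228]
step 0: K = P̄·Hᵀ·S⁻¹ = [5/38; 25/76]
step 0: x' = x̄ + K·y = [59/38, 29/76]
step 0: P' = (I − K·H)·P̄ = [77/19 5/38; 5/38 25/76]
step 1: x̄ = F·x = [-89/76, 29/38]
step 1: P̄ = F·P·Fᵀ + Q = [389/76 15/38; 15/38 120/19]
step 1: y = z − H·x̄ = [-201/38]
step 1: S = H·P̄·Hᵀ + R = [1137/19]
step 1: K = P̄·Hᵀ·S⁻¹ = [15/758; 120/379]
step 1: x' = x̄ + K·y = [-967/758, -691/758]
step 1: P' = (I − K·H)·P̄ = [1931/379 15/758; 15/758 120/379]

step 0: x' = [59/38, 29/76], P' = [77/19 5/38; 5/38 25/76]
step 1: x' = [-967/758, -691/758], P' = [1931/379 15/758; 15/758 120/379]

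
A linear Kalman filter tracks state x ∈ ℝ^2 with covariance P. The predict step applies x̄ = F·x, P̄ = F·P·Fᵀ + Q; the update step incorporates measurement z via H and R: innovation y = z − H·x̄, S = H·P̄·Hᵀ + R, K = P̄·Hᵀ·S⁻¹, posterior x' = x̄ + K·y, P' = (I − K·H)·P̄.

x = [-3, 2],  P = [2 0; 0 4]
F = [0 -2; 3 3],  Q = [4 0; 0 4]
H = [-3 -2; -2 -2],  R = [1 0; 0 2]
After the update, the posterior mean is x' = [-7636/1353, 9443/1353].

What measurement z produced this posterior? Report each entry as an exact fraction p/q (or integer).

z = [3, -3]

x̄ = F·x = [-4, -3]
P̄ = F·P·Fᵀ + Q = [20 -24; -24 58]
S = H·P̄·Hᵀ + R = [125 112; 112 122]
K = P̄·Hᵀ·S⁻¹ = [-1180/1353 1172/1353; 1124/1353 -1786/1353]
x' − x̄ = [-2224/1353, 13502/1353] = K·y
y = (KᵀK)⁻¹·Kᵀ·(x' − x̄) = [-15, -17]
z = y + H·x̄ = [-15, -17] + [18, 14] = [3, -3]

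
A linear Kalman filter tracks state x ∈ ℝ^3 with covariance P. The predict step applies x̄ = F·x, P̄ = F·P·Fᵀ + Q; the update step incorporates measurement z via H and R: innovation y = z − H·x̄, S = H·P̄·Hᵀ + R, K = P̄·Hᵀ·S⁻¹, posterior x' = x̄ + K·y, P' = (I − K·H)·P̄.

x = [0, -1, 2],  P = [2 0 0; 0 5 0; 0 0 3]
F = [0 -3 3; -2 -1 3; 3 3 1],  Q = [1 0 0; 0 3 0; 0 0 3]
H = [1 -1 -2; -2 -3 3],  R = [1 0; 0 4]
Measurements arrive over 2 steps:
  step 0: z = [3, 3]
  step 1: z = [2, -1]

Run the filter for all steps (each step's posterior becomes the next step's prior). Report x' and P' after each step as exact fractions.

step 0: x' = [457880/370043, -642236/370043, 11239/370043], P' = [5775383/370043 -573695/370043 3190503/370043; -573695/370043 169350/370043 -312396/370043; 3190503/370043 -312396/370043 1821738/370043]
step 1: x' = [105560016575/13591452402, -2929878506/2265242067, 7998331762/2265242067], P' = [224659961477/13591452402 -3606234350/2265242067 21099837229/2265242067; -3606234350/2265242067 332814568/755080689 -670329848/755080689; 21099837229/2265242067 -670329848/755080689 4083467734/755080689]

step 0: x̄ = F·x = [9, 7, -1]
step 0: P̄ = F·P·Fᵀ + Q = [73 42 -36; 42 43 -18; -36 -18 69]
step 0: y = z − H·x̄ = [-1, 45]
step 0: S = H·P̄·Hᵀ + R = [381 -779; -779 2564]
step 0: K = P̄·Hᵀ·S⁻¹ = [-31928/370043 -64543/370043; -118253/370043 -74462/370043; -140577/370043 5349/370043]
step 0: x' = x̄ + K·y = [457880/370043, -642236/370043, 11239/370043]
step 0: P' = (I − K·H)·P̄ = [5775383/370043 -573695/370043 3190503/370043; -573695/370043 169350/370043 -312396/370043; 3190503/370043 -312396/370043 1821738/370043]
step 1: x̄ = F·x = [1960425/370043, -239807/370043, -541829/370043]
step 1: P̄ = F·P·Fᵀ + Q = [23912963/370043 -1932744/370043 35944470/370043; -1932744/370043 2070213/370043 -4697526/370043; 35944470/370043 -4697526/370043 63376596/370043]
step 1: y = z − H·x̄ = [-2543804/370043, 4456873/370043]
step 1: S = H·P̄·Hᵀ + R = [121157107/370043 -182423407/370043; -182423407/370043 316182205/370043]
step 1: K = P̄·Hᵀ·S⁻¹ = [-6900679171/13591452402 -1152658633/13591452402; -582698966/2265242067 -453957761/2265242067; -1389979631/2265242067 146125945/2265242067]
step 1: x' = x̄ + K·y = [105560016575/13591452402, -2929878506/2265242067, 7998331762/2265242067]
step 1: P' = (I − K·H)·P̄ = [224659961477/13591452402 -3606234350/2265242067 21099837229/2265242067; -3606234350/2265242067 332814568/755080689 -670329848/755080689; 21099837229/2265242067 -670329848/755080689 4083467734/755080689]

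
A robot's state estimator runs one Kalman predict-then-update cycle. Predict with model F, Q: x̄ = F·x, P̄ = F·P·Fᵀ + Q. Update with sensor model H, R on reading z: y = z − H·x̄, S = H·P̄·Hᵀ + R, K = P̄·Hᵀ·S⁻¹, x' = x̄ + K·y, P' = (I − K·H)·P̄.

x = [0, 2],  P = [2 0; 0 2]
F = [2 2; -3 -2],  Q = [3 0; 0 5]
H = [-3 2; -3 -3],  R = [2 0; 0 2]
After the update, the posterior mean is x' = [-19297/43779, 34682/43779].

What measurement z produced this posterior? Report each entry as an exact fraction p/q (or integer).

z = [3, -1]

x̄ = F·x = [4, -4]
P̄ = F·P·Fᵀ + Q = [19 -20; -20 31]
S = H·P̄·Hᵀ + R = [537 -75; -75 92]
K = P̄·Hᵀ·S⁻¹ = [-8699/43779 -1888/14593; 8749/43779 -2857/14593]
x' − x̄ = [-194413/43779, 209798/43779] = K·y
y = (KᵀK)⁻¹·Kᵀ·(x' − x̄) = [23, -1]
z = y + H·x̄ = [23, -1] + [-20, 0] = [3, -1]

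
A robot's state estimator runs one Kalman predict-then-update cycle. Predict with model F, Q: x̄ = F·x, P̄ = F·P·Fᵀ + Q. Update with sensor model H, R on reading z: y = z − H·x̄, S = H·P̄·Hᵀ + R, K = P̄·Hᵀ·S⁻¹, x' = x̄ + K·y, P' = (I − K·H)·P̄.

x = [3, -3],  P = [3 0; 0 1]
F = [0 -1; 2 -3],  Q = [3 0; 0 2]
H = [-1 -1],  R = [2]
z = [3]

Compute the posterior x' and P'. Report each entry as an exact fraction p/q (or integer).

x' = [-6/5, -3/5]
P' = [13/5 -11/5; -11/5 129/35]

x̄ = F·x = [3, 15]
P̄ = F·P·Fᵀ + Q = [4 3; 3 23]
y = z − H·x̄ = [21]
S = H·P̄·Hᵀ + R = [35]
K = P̄·Hᵀ·S⁻¹ = [-1/5; -26/35]
x' = x̄ + K·y = [-6/5, -3/5]
P' = (I − K·H)·P̄ = [13/5 -11/5; -11/5 129/35]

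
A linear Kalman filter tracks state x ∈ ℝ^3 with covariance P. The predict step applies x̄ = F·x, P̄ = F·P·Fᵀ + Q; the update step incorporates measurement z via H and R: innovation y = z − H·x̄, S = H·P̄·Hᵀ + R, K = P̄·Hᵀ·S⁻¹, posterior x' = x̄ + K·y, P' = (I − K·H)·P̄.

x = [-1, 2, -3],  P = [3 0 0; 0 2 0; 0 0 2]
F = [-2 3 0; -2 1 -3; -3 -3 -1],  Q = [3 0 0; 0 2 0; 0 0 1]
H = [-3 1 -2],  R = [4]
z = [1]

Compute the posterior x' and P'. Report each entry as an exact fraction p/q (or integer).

x̄ = F·x = [8, 13, 0]
P̄ = F·P·Fᵀ + Q = [33 18 0; 18 34 18; 0 18 48]
y = z − H·x̄ = [12]
S = H·P̄·Hᵀ + R = [347]
K = P̄·Hᵀ·S⁻¹ = [-81/347; -56/347; -78/347]
x' = x̄ + K·y = [1804/347, 3839/347, -936/347]
P' = (I − K·H)·P̄ = [4890/347 1710/347 -6318/347; 1710/347 8662/347 1878/347; -6318/347 1878/347 10572/347]

x' = [1804/347, 3839/347, -936/347]
P' = [4890/347 1710/347 -6318/347; 1710/347 8662/347 1878/347; -6318/347 1878/347 10572/347]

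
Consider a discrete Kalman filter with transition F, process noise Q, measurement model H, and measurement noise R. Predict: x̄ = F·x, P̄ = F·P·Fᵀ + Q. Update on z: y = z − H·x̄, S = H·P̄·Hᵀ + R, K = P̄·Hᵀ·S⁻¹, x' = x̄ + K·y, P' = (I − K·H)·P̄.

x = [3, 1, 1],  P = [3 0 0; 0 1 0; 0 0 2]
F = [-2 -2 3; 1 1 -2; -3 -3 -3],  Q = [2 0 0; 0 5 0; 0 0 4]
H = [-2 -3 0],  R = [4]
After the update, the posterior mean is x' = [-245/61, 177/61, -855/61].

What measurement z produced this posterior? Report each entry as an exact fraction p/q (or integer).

z = [-1]

x̄ = F·x = [-5, 2, -15]
P̄ = F·P·Fᵀ + Q = [36 -20 6; -20 17 0; 6 0 58]
S = H·P̄·Hᵀ + R = [61]
K = P̄·Hᵀ·S⁻¹ = [-12/61; -11/61; -12/61]
x' − x̄ = [60/61, 55/61, 60/61] = K·y
y = (KᵀK)⁻¹·Kᵀ·(x' − x̄) = [-5]
z = y + H·x̄ = [-5] + [4] = [-1]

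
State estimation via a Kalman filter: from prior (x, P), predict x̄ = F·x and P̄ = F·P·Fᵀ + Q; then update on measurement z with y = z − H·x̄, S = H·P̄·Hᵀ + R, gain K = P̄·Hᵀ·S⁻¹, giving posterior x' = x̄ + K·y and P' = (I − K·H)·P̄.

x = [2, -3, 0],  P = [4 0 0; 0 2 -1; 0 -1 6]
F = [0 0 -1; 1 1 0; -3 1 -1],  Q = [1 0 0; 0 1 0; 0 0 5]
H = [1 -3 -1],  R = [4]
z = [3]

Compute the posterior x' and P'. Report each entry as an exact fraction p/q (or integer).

x' = [9/17, 16/17, -6]
P' = [116/17 6/17 6; 6/17 236/51 -38/3; 6 -38/3 136/3]

x̄ = F·x = [0, -1, -9]
P̄ = F·P·Fᵀ + Q = [7 1 7; 1 7 -9; 7 -9 51]
y = z − H·x̄ = [-9]
S = H·P̄·Hᵀ + R = [51]
K = P̄·Hᵀ·S⁻¹ = [-1/17; -11/51; -1/3]
x' = x̄ + K·y = [9/17, 16/17, -6]
P' = (I − K·H)·P̄ = [116/17 6/17 6; 6/17 236/51 -38/3; 6 -38/3 136/3]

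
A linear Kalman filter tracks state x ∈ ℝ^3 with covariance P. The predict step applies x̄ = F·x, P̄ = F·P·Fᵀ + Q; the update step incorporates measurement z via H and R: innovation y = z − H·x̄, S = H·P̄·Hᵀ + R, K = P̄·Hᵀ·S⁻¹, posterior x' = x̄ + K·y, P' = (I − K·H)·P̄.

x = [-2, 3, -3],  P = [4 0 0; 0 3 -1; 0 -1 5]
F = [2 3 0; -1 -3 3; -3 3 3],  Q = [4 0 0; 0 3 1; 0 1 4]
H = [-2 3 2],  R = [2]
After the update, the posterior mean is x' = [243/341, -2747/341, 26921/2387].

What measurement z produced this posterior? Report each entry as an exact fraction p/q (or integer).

z = [-3]

x̄ = F·x = [5, -16, 6]
P̄ = F·P·Fᵀ + Q = [47 -44 -6; -44 97 31; -6 31 94]
S = H·P̄·Hᵀ + R = [2387]
K = P̄·Hᵀ·S⁻¹ = [-34/341; 63/341; 293/2387]
x' − x̄ = [-1462/341, 2709/341, 12599/2387] = K·y
y = (KᵀK)⁻¹·Kᵀ·(x' − x̄) = [43]
z = y + H·x̄ = [43] + [-46] = [-3]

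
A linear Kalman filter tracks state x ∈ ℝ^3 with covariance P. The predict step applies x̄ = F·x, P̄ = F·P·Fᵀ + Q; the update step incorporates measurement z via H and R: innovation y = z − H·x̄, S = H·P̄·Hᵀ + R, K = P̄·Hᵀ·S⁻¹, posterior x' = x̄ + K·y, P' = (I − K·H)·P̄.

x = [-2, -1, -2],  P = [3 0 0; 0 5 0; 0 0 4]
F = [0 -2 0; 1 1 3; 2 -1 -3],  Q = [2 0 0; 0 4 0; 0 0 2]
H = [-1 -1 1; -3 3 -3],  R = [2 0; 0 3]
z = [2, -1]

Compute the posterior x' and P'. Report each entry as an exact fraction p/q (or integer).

x̄ = F·x = [2, -9, 3]
P̄ = F·P·Fᵀ + Q = [22 -10 10; -10 48 -35; 10 -35 55]
y = z − H·x̄ = [-8, 41]
S = H·P̄·Hᵀ + R = [157 -453; -453 2118]
K = P̄·Hᵀ·S⁻¹ = [-20438/42439 -6896/42439; -9409/42439 3578/42439; 11180/42439 -3620/42439]
x' = x̄ + K·y = [-34354/42439, -159981/42439, -110543/42439]
P' = (I − K·H)·P̄ = [23886/42439 7620/42439 -9370/42439; 7620/42439 351953/42439 340755/42439; -9370/42439 340755/42439 353745/42439]

x' = [-34354/42439, -159981/42439, -110543/42439]
P' = [23886/42439 7620/42439 -9370/42439; 7620/42439 351953/42439 340755/42439; -9370/42439 340755/42439 353745/42439]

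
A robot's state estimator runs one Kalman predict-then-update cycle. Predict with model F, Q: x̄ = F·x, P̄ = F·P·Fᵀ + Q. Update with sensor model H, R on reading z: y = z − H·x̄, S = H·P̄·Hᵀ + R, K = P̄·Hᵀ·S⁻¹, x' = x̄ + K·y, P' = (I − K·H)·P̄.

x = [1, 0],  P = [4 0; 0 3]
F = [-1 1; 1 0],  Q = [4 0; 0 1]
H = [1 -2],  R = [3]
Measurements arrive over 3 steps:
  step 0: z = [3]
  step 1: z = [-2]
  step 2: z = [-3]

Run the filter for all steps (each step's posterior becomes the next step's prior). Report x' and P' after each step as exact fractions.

step 0: x' = [32/25, -17/25], P' = [189/50 33/25; 33/25 27/25]
step 1: x' = [-2338/1909, 929/1909], P' = [5669/1909 1999/1909; 1999/1909 1901/1909]
step 2: x' = [-26839/61927, 58966/61927], P' = [183368/61927 63862/61927; 63862/61927 60170/61927]

step 0: x̄ = F·x = [-1, 1]
step 0: P̄ = F·P·Fᵀ + Q = [11 -4; -4 5]
step 0: y = z − H·x̄ = [6]
step 0: S = H·P̄·Hᵀ + R = [50]
step 0: K = P̄·Hᵀ·S⁻¹ = [19/50; -7/25]
step 0: x' = x̄ + K·y = [32/25, -17/25]
step 0: P' = (I − K·H)·P̄ = [189/50 33/25; 33/25 27/25]
step 1: x̄ = F·x = [-49/25, 32/25]
step 1: P̄ = F·P·Fᵀ + Q = [311/50 -123/50; -123/50 239/50]
step 1: y = z − H·x̄ = [63/25]
step 1: S = H·P̄·Hᵀ + R = [1909/50]
step 1: K = P̄·Hᵀ·S⁻¹ = [557/1909; -601/1909]
step 1: x' = x̄ + K·y = [-2338/1909, 929/1909]
step 1: P' = (I − K·H)·P̄ = [5669/1909 1999/1909; 1999/1909 1901/1909]
step 2: x̄ = F·x = [3267/1909, -2338/1909]
step 2: P̄ = F·P·Fᵀ + Q = [11208/1909 -3670/1909; -3670/1909 7578/1909]
step 2: y = z − H·x̄ = [-13670/1909]
step 2: S = H·P̄·Hᵀ + R = [61927/1909]
step 2: K = P̄·Hᵀ·S⁻¹ = [18548/61927; -18826/61927]
step 2: x' = x̄ + K·y = [-26839/61927, 58966/61927]
step 2: P' = (I − K·H)·P̄ = [183368/61927 63862/61927; 63862/61927 60170/61927]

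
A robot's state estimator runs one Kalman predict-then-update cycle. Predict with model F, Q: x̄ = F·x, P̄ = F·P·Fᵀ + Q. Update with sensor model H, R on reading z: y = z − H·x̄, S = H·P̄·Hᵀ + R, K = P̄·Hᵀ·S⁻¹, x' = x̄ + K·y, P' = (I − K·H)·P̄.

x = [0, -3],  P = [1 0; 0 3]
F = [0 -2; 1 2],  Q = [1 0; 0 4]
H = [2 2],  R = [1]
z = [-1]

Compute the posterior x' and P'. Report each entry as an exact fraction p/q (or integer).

x' = [148/25, -32/5]
P' = [321/25 -64/5; -64/5 13]

x̄ = F·x = [6, -6]
P̄ = F·P·Fᵀ + Q = [13 -12; -12 17]
y = z − H·x̄ = [-1]
S = H·P̄·Hᵀ + R = [25]
K = P̄·Hᵀ·S⁻¹ = [2/25; 2/5]
x' = x̄ + K·y = [148/25, -32/5]
P' = (I − K·H)·P̄ = [321/25 -64/5; -64/5 13]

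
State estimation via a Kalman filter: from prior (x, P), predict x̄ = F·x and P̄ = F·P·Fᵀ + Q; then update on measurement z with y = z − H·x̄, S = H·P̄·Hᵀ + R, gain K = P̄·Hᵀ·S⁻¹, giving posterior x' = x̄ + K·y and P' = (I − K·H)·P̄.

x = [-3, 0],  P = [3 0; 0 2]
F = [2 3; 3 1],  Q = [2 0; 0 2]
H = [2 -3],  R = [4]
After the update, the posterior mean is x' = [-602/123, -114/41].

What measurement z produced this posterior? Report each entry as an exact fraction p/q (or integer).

z = [-2]

x̄ = F·x = [-6, -9]
P̄ = F·P·Fᵀ + Q = [32 24; 24 31]
S = H·P̄·Hᵀ + R = [123]
K = P̄·Hᵀ·S⁻¹ = [-8/123; -15/41]
x' − x̄ = [136/123, 255/41] = K·y
y = (KᵀK)⁻¹·Kᵀ·(x' − x̄) = [-17]
z = y + H·x̄ = [-17] + [15] = [-2]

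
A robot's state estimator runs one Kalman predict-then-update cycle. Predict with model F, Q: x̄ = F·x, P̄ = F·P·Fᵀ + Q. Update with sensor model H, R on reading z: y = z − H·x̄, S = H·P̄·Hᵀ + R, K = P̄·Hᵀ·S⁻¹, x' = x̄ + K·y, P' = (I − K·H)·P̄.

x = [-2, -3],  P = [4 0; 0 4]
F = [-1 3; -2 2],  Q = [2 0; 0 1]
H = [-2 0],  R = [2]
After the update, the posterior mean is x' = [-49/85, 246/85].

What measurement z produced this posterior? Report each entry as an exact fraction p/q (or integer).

x̄ = F·x = [-7, -2]
P̄ = F·P·Fᵀ + Q = [42 32; 32 33]
S = H·P̄·Hᵀ + R = [170]
K = P̄·Hᵀ·S⁻¹ = [-42/85; -32/85]
x' − x̄ = [546/85, 416/85] = K·y
y = (KᵀK)⁻¹·Kᵀ·(x' − x̄) = [-13]
z = y + H·x̄ = [-13] + [14] = [1]

z = [1]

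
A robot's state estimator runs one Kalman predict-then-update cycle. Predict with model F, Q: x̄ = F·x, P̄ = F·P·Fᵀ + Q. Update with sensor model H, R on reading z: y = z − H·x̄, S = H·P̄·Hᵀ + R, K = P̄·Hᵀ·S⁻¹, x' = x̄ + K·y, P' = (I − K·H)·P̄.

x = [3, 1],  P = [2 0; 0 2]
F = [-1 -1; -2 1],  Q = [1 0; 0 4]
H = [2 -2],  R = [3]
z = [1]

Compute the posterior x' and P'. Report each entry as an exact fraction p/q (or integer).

x̄ = F·x = [-4, -5]
P̄ = F·P·Fᵀ + Q = [5 2; 2 14]
y = z − H·x̄ = [-1]
S = H·P̄·Hᵀ + R = [63]
K = P̄·Hᵀ·S⁻¹ = [2/21; -8/21]
x' = x̄ + K·y = [-86/21, -97/21]
P' = (I − K·H)·P̄ = [31/7 30/7; 30/7 34/7]

x' = [-86/21, -97/21]
P' = [31/7 30/7; 30/7 34/7]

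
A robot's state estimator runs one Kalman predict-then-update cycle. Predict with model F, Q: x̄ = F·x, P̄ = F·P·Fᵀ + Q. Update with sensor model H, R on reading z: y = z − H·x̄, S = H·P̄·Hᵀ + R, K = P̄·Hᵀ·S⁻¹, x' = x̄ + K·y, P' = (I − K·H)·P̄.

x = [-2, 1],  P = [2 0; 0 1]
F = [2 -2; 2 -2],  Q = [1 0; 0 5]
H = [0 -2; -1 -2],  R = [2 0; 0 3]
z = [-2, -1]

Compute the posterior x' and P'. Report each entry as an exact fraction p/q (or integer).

x' = [-351/388, 169/194]
P' = [809/388 -59/194; -59/194 32/97]

x̄ = F·x = [-6, -6]
P̄ = F·P·Fᵀ + Q = [13 12; 12 17]
y = z − H·x̄ = [-14, -19]
S = H·P̄·Hᵀ + R = [70 92; 92 132]
K = P̄·Hᵀ·S⁻¹ = [59/194 -191/388; -32/97 -23/194]
x' = x̄ + K·y = [-351/388, 169/194]
P' = (I − K·H)·P̄ = [809/388 -59/194; -59/194 32/97]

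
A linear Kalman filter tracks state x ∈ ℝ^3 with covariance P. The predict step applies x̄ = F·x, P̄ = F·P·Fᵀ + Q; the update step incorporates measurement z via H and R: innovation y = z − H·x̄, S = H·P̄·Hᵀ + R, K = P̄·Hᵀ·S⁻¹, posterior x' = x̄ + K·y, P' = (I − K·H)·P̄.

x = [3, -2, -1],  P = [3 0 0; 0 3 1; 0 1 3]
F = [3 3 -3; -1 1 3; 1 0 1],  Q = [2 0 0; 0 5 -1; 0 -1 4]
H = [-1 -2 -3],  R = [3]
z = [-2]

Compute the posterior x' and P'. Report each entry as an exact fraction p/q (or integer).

x' = [558/85, -13/2, 95/34]
P' = [5269/85 -29 -21/17; -29 91/4 -21/4; -21/17 -21/4 275/68]

x̄ = F·x = [6, -8, 2]
P̄ = F·P·Fᵀ + Q = [65 -21 3; -21 44 6; 3 6 10]
y = z − H·x̄ = [-6]
S = H·P̄·Hᵀ + R = [340]
K = P̄·Hᵀ·S⁻¹ = [-8/85; -1/4; -9/68]
x' = x̄ + K·y = [558/85, -13/2, 95/34]
P' = (I − K·H)·P̄ = [5269/85 -29 -21/17; -29 91/4 -21/4; -21/17 -21/4 275/68]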